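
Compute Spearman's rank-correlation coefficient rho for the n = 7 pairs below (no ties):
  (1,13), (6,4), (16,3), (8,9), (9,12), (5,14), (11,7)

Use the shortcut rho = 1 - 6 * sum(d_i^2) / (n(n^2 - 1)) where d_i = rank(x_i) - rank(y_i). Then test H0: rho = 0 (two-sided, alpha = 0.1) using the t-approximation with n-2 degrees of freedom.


Step 1: Rank x and y separately (midranks; no ties here).
rank(x): 1->1, 6->3, 16->7, 8->4, 9->5, 5->2, 11->6
rank(y): 13->6, 4->2, 3->1, 9->4, 12->5, 14->7, 7->3
Step 2: d_i = R_x(i) - R_y(i); compute d_i^2.
  (1-6)^2=25, (3-2)^2=1, (7-1)^2=36, (4-4)^2=0, (5-5)^2=0, (2-7)^2=25, (6-3)^2=9
sum(d^2) = 96.
Step 3: rho = 1 - 6*96 / (7*(7^2 - 1)) = 1 - 576/336 = -0.714286.
Step 4: Under H0, t = rho * sqrt((n-2)/(1-rho^2)) = -2.2822 ~ t(5).
Step 5: Two-sided p-value from the t-distribution with 5 df = 0.071344.
Step 6: alpha = 0.1. reject H0.

rho = -0.7143, p = 0.071344, reject H0 at alpha = 0.1.


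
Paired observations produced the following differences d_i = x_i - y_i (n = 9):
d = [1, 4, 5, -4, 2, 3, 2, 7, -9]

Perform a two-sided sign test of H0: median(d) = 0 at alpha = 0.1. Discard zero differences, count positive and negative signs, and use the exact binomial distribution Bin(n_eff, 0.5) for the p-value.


Step 1: Discard zero differences. Original n = 9; n_eff = number of nonzero differences = 9.
Nonzero differences (with sign): +1, +4, +5, -4, +2, +3, +2, +7, -9
Step 2: Count signs: positive = 7, negative = 2.
Step 3: Under H0: P(positive) = 0.5, so the number of positives S ~ Bin(9, 0.5).
Step 4: Two-sided exact p-value = sum of Bin(9,0.5) probabilities at or below the observed probability = 0.179688.
Step 5: alpha = 0.1. fail to reject H0.

n_eff = 9, pos = 7, neg = 2, p = 0.179688, fail to reject H0.


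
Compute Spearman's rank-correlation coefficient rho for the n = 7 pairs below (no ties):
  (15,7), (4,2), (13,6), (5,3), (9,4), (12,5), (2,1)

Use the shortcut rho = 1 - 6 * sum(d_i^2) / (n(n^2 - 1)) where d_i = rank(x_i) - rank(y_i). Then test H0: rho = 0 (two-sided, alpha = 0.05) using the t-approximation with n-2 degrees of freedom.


Step 1: Rank x and y separately (midranks; no ties here).
rank(x): 15->7, 4->2, 13->6, 5->3, 9->4, 12->5, 2->1
rank(y): 7->7, 2->2, 6->6, 3->3, 4->4, 5->5, 1->1
Step 2: d_i = R_x(i) - R_y(i); compute d_i^2.
  (7-7)^2=0, (2-2)^2=0, (6-6)^2=0, (3-3)^2=0, (4-4)^2=0, (5-5)^2=0, (1-1)^2=0
sum(d^2) = 0.
Step 3: rho = 1 - 6*0 / (7*(7^2 - 1)) = 1 - 0/336 = 1.000000.
Step 5: Two-sided p-value from the t-distribution with 5 df = 0.000000.
Step 6: alpha = 0.05. reject H0.

rho = 1.0000, p = 0.000000, reject H0 at alpha = 0.05.


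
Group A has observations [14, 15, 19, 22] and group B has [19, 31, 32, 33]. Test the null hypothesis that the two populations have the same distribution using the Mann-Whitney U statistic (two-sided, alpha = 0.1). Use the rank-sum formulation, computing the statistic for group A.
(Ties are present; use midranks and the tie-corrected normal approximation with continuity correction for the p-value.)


Step 1: Combine and sort all 8 observations; assign midranks.
sorted (value, group): (14,X), (15,X), (19,X), (19,Y), (22,X), (31,Y), (32,Y), (33,Y)
ranks: 14->1, 15->2, 19->3.5, 19->3.5, 22->5, 31->6, 32->7, 33->8
Step 2: Rank sum for X: R1 = 1 + 2 + 3.5 + 5 = 11.5.
Step 3: U_X = R1 - n1(n1+1)/2 = 11.5 - 4*5/2 = 11.5 - 10 = 1.5.
       U_Y = n1*n2 - U_X = 16 - 1.5 = 14.5.
Step 4: Ties are present, so use the tie-corrected normal approximation (with continuity correction) for the p-value.
Step 5: p-value = 0.081429; compare to alpha = 0.1. reject H0.

U_X = 1.5, p = 0.081429, reject H0 at alpha = 0.1.


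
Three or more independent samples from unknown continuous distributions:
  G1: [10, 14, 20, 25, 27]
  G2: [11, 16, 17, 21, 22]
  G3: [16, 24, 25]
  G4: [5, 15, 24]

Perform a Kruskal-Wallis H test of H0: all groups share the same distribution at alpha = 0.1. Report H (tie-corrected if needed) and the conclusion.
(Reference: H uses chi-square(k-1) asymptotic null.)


Step 1: Combine all N = 16 observations and assign midranks.
sorted (value, group, rank): (5,G4,1), (10,G1,2), (11,G2,3), (14,G1,4), (15,G4,5), (16,G2,6.5), (16,G3,6.5), (17,G2,8), (20,G1,9), (21,G2,10), (22,G2,11), (24,G3,12.5), (24,G4,12.5), (25,G1,14.5), (25,G3,14.5), (27,G1,16)
Step 2: Sum ranks within each group.
R_1 = 45.5 (n_1 = 5)
R_2 = 38.5 (n_2 = 5)
R_3 = 33.5 (n_3 = 3)
R_4 = 18.5 (n_4 = 3)
Step 3: H = 12/(N(N+1)) * sum(R_i^2/n_i) - 3(N+1)
     = 12/(16*17) * (45.5^2/5 + 38.5^2/5 + 33.5^2/3 + 18.5^2/3) - 3*17
     = 0.044118 * 1198.67 - 51
     = 1.882353.
Step 4: Ties present; correction factor C = 1 - 18/(16^3 - 16) = 0.995588. Corrected H = 1.882353 / 0.995588 = 1.890694.
Step 5: Under H0, H ~ chi^2(3); p-value = 0.595400.
Step 6: alpha = 0.1. fail to reject H0.

H = 1.8907, df = 3, p = 0.595400, fail to reject H0.


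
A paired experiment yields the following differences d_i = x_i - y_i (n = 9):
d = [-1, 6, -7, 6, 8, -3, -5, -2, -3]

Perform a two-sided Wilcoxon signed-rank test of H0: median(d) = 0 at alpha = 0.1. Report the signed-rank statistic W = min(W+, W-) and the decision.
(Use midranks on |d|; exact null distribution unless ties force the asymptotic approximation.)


Step 1: Drop any zero differences (none here) and take |d_i|.
|d| = [1, 6, 7, 6, 8, 3, 5, 2, 3]
Step 2: Midrank |d_i| (ties get averaged ranks).
ranks: |1|->1, |6|->6.5, |7|->8, |6|->6.5, |8|->9, |3|->3.5, |5|->5, |2|->2, |3|->3.5
Step 3: Attach original signs; sum ranks with positive sign and with negative sign.
W+ = 6.5 + 6.5 + 9 = 22
W- = 1 + 8 + 3.5 + 5 + 2 + 3.5 = 23
(Check: W+ + W- = 45 should equal n(n+1)/2 = 45.)
Step 4: Test statistic W = min(W+, W-) = 22.
Step 5: Ties in |d|, so use the tie-corrected normal approximation.
        E[W] = n(n+1)/4 = 9*10/4 = 22.5.
        Tie groups: |d|=3 (t=2), |d|=6 (t=2); sum(t^3 - t) = 12.
        Var[W] = n(n+1)(2n+1)/24 - sum(t^3-t)/48 = 1710/24 - 12/48 = 71.
        z = (W - E[W]) / sqrt(Var[W]) = (22 - 22.5) / 8.4261 = -0.0593.
        Two-sided p = 2*Phi(z) = 0.952682.
Step 6: alpha = 0.1. fail to reject H0.

W+ = 22, W- = 23, W = min = 22, p = 0.952682, fail to reject H0.


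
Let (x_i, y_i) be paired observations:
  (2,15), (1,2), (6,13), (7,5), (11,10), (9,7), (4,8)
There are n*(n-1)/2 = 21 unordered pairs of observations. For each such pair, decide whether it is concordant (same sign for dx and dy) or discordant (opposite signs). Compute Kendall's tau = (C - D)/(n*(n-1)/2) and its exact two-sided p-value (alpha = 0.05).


Step 1: Enumerate the 21 unordered pairs (i,j) with i<j and classify each by sign(x_j-x_i) * sign(y_j-y_i).
  (1,2):dx=-1,dy=-13->C; (1,3):dx=+4,dy=-2->D; (1,4):dx=+5,dy=-10->D; (1,5):dx=+9,dy=-5->D
  (1,6):dx=+7,dy=-8->D; (1,7):dx=+2,dy=-7->D; (2,3):dx=+5,dy=+11->C; (2,4):dx=+6,dy=+3->C
  (2,5):dx=+10,dy=+8->C; (2,6):dx=+8,dy=+5->C; (2,7):dx=+3,dy=+6->C; (3,4):dx=+1,dy=-8->D
  (3,5):dx=+5,dy=-3->D; (3,6):dx=+3,dy=-6->D; (3,7):dx=-2,dy=-5->C; (4,5):dx=+4,dy=+5->C
  (4,6):dx=+2,dy=+2->C; (4,7):dx=-3,dy=+3->D; (5,6):dx=-2,dy=-3->C; (5,7):dx=-7,dy=-2->C
  (6,7):dx=-5,dy=+1->D
Step 2: C = 11, D = 10, total pairs = 21.
Step 3: tau = (C - D)/(n(n-1)/2) = (11 - 10)/21 = 0.047619.
Step 4: Exact two-sided p-value (enumerate n! = 5040 permutations of y under H0): p = 1.000000.
Step 5: alpha = 0.05. fail to reject H0.

tau_b = 0.0476 (C=11, D=10), p = 1.000000, fail to reject H0.


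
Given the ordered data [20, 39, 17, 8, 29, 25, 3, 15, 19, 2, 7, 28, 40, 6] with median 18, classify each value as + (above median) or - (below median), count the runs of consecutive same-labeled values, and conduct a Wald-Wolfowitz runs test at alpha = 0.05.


Step 1: Compute median = 18; label A = above, B = below.
Labels in order: AABBAABBABBAAB  (n_A = 7, n_B = 7)
Step 2: Count runs R = 8.
Step 3: Under H0 (random ordering), E[R] = 2*n_A*n_B/(n_A+n_B) + 1 = 2*7*7/14 + 1 = 8.0000.
        Var[R] = 2*n_A*n_B*(2*n_A*n_B - n_A - n_B) / ((n_A+n_B)^2 * (n_A+n_B-1)) = 8232/2548 = 3.2308.
        SD[R] = 1.7974.
Step 4: R = E[R], so z = 0 with no continuity correction.
Step 5: Two-sided p-value via normal approximation = 2*(1 - Phi(|z|)) = 1.000000.
Step 6: alpha = 0.05. fail to reject H0.

R = 8, z = 0.0000, p = 1.000000, fail to reject H0.


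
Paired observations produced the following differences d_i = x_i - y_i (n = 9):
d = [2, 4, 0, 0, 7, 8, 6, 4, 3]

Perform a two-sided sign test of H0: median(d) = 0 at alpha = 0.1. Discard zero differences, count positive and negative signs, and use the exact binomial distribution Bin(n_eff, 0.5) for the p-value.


Step 1: Discard zero differences. Original n = 9; n_eff = number of nonzero differences = 7.
Nonzero differences (with sign): +2, +4, +7, +8, +6, +4, +3
Step 2: Count signs: positive = 7, negative = 0.
Step 3: Under H0: P(positive) = 0.5, so the number of positives S ~ Bin(7, 0.5).
Step 4: Two-sided exact p-value = sum of Bin(7,0.5) probabilities at or below the observed probability = 0.015625.
Step 5: alpha = 0.1. reject H0.

n_eff = 7, pos = 7, neg = 0, p = 0.015625, reject H0.


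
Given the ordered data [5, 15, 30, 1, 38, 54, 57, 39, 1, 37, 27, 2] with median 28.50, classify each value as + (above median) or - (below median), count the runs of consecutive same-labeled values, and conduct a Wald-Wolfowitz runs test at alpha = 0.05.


Step 1: Compute median = 28.50; label A = above, B = below.
Labels in order: BBABAAAABABB  (n_A = 6, n_B = 6)
Step 2: Count runs R = 7.
Step 3: Under H0 (random ordering), E[R] = 2*n_A*n_B/(n_A+n_B) + 1 = 2*6*6/12 + 1 = 7.0000.
        Var[R] = 2*n_A*n_B*(2*n_A*n_B - n_A - n_B) / ((n_A+n_B)^2 * (n_A+n_B-1)) = 4320/1584 = 2.7273.
        SD[R] = 1.6514.
Step 4: R = E[R], so z = 0 with no continuity correction.
Step 5: Two-sided p-value via normal approximation = 2*(1 - Phi(|z|)) = 1.000000.
Step 6: alpha = 0.05. fail to reject H0.

R = 7, z = 0.0000, p = 1.000000, fail to reject H0.


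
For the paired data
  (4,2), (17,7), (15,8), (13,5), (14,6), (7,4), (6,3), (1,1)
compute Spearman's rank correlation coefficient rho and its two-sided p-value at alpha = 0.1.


Step 1: Rank x and y separately (midranks; no ties here).
rank(x): 4->2, 17->8, 15->7, 13->5, 14->6, 7->4, 6->3, 1->1
rank(y): 2->2, 7->7, 8->8, 5->5, 6->6, 4->4, 3->3, 1->1
Step 2: d_i = R_x(i) - R_y(i); compute d_i^2.
  (2-2)^2=0, (8-7)^2=1, (7-8)^2=1, (5-5)^2=0, (6-6)^2=0, (4-4)^2=0, (3-3)^2=0, (1-1)^2=0
sum(d^2) = 2.
Step 3: rho = 1 - 6*2 / (8*(8^2 - 1)) = 1 - 12/504 = 0.976190.
Step 4: Under H0, t = rho * sqrt((n-2)/(1-rho^2)) = 11.0235 ~ t(6).
Step 5: Two-sided p-value from the t-distribution with 6 df = 0.000033.
Step 6: alpha = 0.1. reject H0.

rho = 0.9762, p = 0.000033, reject H0 at alpha = 0.1.


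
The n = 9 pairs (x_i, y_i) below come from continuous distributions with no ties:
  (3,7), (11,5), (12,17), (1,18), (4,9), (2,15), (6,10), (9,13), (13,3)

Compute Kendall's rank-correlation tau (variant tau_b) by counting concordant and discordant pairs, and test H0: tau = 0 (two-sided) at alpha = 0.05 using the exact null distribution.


Step 1: Enumerate the 36 unordered pairs (i,j) with i<j and classify each by sign(x_j-x_i) * sign(y_j-y_i).
  (1,2):dx=+8,dy=-2->D; (1,3):dx=+9,dy=+10->C; (1,4):dx=-2,dy=+11->D; (1,5):dx=+1,dy=+2->C
  (1,6):dx=-1,dy=+8->D; (1,7):dx=+3,dy=+3->C; (1,8):dx=+6,dy=+6->C; (1,9):dx=+10,dy=-4->D
  (2,3):dx=+1,dy=+12->C; (2,4):dx=-10,dy=+13->D; (2,5):dx=-7,dy=+4->D; (2,6):dx=-9,dy=+10->D
  (2,7):dx=-5,dy=+5->D; (2,8):dx=-2,dy=+8->D; (2,9):dx=+2,dy=-2->D; (3,4):dx=-11,dy=+1->D
  (3,5):dx=-8,dy=-8->C; (3,6):dx=-10,dy=-2->C; (3,7):dx=-6,dy=-7->C; (3,8):dx=-3,dy=-4->C
  (3,9):dx=+1,dy=-14->D; (4,5):dx=+3,dy=-9->D; (4,6):dx=+1,dy=-3->D; (4,7):dx=+5,dy=-8->D
  (4,8):dx=+8,dy=-5->D; (4,9):dx=+12,dy=-15->D; (5,6):dx=-2,dy=+6->D; (5,7):dx=+2,dy=+1->C
  (5,8):dx=+5,dy=+4->C; (5,9):dx=+9,dy=-6->D; (6,7):dx=+4,dy=-5->D; (6,8):dx=+7,dy=-2->D
  (6,9):dx=+11,dy=-12->D; (7,8):dx=+3,dy=+3->C; (7,9):dx=+7,dy=-7->D; (8,9):dx=+4,dy=-10->D
Step 2: C = 12, D = 24, total pairs = 36.
Step 3: tau = (C - D)/(n(n-1)/2) = (12 - 24)/36 = -0.333333.
Step 4: Exact two-sided p-value (enumerate n! = 362880 permutations of y under H0): p = 0.259518.
Step 5: alpha = 0.05. fail to reject H0.

tau_b = -0.3333 (C=12, D=24), p = 0.259518, fail to reject H0.


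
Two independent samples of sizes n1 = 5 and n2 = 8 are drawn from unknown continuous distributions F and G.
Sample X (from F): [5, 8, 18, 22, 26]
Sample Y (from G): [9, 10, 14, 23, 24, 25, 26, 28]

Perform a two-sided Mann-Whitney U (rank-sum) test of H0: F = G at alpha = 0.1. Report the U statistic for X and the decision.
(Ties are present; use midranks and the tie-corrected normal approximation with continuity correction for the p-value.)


Step 1: Combine and sort all 13 observations; assign midranks.
sorted (value, group): (5,X), (8,X), (9,Y), (10,Y), (14,Y), (18,X), (22,X), (23,Y), (24,Y), (25,Y), (26,X), (26,Y), (28,Y)
ranks: 5->1, 8->2, 9->3, 10->4, 14->5, 18->6, 22->7, 23->8, 24->9, 25->10, 26->11.5, 26->11.5, 28->13
Step 2: Rank sum for X: R1 = 1 + 2 + 6 + 7 + 11.5 = 27.5.
Step 3: U_X = R1 - n1(n1+1)/2 = 27.5 - 5*6/2 = 27.5 - 15 = 12.5.
       U_Y = n1*n2 - U_X = 40 - 12.5 = 27.5.
Step 4: Ties are present, so use the tie-corrected normal approximation (with continuity correction) for the p-value.
Step 5: p-value = 0.304842; compare to alpha = 0.1. fail to reject H0.

U_X = 12.5, p = 0.304842, fail to reject H0 at alpha = 0.1.


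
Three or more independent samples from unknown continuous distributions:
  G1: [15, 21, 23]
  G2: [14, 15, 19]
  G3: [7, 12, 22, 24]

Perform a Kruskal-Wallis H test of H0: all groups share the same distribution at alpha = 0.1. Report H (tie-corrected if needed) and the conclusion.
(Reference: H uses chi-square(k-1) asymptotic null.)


Step 1: Combine all N = 10 observations and assign midranks.
sorted (value, group, rank): (7,G3,1), (12,G3,2), (14,G2,3), (15,G1,4.5), (15,G2,4.5), (19,G2,6), (21,G1,7), (22,G3,8), (23,G1,9), (24,G3,10)
Step 2: Sum ranks within each group.
R_1 = 20.5 (n_1 = 3)
R_2 = 13.5 (n_2 = 3)
R_3 = 21 (n_3 = 4)
Step 3: H = 12/(N(N+1)) * sum(R_i^2/n_i) - 3(N+1)
     = 12/(10*11) * (20.5^2/3 + 13.5^2/3 + 21^2/4) - 3*11
     = 0.109091 * 311.083 - 33
     = 0.936364.
Step 4: Ties present; correction factor C = 1 - 6/(10^3 - 10) = 0.993939. Corrected H = 0.936364 / 0.993939 = 0.942073.
Step 5: Under H0, H ~ chi^2(2); p-value = 0.624355.
Step 6: alpha = 0.1. fail to reject H0.

H = 0.9421, df = 2, p = 0.624355, fail to reject H0.


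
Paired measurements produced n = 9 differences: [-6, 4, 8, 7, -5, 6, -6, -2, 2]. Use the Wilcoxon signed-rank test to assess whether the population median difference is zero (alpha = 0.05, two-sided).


Step 1: Drop any zero differences (none here) and take |d_i|.
|d| = [6, 4, 8, 7, 5, 6, 6, 2, 2]
Step 2: Midrank |d_i| (ties get averaged ranks).
ranks: |6|->6, |4|->3, |8|->9, |7|->8, |5|->4, |6|->6, |6|->6, |2|->1.5, |2|->1.5
Step 3: Attach original signs; sum ranks with positive sign and with negative sign.
W+ = 3 + 9 + 8 + 6 + 1.5 = 27.5
W- = 6 + 4 + 6 + 1.5 = 17.5
(Check: W+ + W- = 45 should equal n(n+1)/2 = 45.)
Step 4: Test statistic W = min(W+, W-) = 17.5.
Step 5: Ties in |d|, so use the tie-corrected normal approximation.
        E[W] = n(n+1)/4 = 9*10/4 = 22.5.
        Tie groups: |d|=2 (t=2), |d|=6 (t=3); sum(t^3 - t) = 30.
        Var[W] = n(n+1)(2n+1)/24 - sum(t^3-t)/48 = 1710/24 - 30/48 = 70.625.
        z = (W - E[W]) / sqrt(Var[W]) = (17.5 - 22.5) / 8.4039 = -0.5950.
        Two-sided p = 2*Phi(z) = 0.551867.
Step 6: alpha = 0.05. fail to reject H0.

W+ = 27.5, W- = 17.5, W = min = 17.5, p = 0.551867, fail to reject H0.


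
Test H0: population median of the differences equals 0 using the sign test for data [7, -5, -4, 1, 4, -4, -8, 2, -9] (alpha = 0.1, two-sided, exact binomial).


Step 1: Discard zero differences. Original n = 9; n_eff = number of nonzero differences = 9.
Nonzero differences (with sign): +7, -5, -4, +1, +4, -4, -8, +2, -9
Step 2: Count signs: positive = 4, negative = 5.
Step 3: Under H0: P(positive) = 0.5, so the number of positives S ~ Bin(9, 0.5).
Step 4: Two-sided exact p-value = sum of Bin(9,0.5) probabilities at or below the observed probability = 1.000000.
Step 5: alpha = 0.1. fail to reject H0.

n_eff = 9, pos = 4, neg = 5, p = 1.000000, fail to reject H0.


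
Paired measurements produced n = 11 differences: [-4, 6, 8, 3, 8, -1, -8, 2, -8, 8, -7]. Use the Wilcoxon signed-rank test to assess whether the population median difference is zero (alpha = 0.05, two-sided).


Step 1: Drop any zero differences (none here) and take |d_i|.
|d| = [4, 6, 8, 3, 8, 1, 8, 2, 8, 8, 7]
Step 2: Midrank |d_i| (ties get averaged ranks).
ranks: |4|->4, |6|->5, |8|->9, |3|->3, |8|->9, |1|->1, |8|->9, |2|->2, |8|->9, |8|->9, |7|->6
Step 3: Attach original signs; sum ranks with positive sign and with negative sign.
W+ = 5 + 9 + 3 + 9 + 2 + 9 = 37
W- = 4 + 1 + 9 + 9 + 6 = 29
(Check: W+ + W- = 66 should equal n(n+1)/2 = 66.)
Step 4: Test statistic W = min(W+, W-) = 29.
Step 5: Ties in |d|, so use the tie-corrected normal approximation.
        E[W] = n(n+1)/4 = 11*12/4 = 33.
        Tie groups: |d|=8 (t=5); sum(t^3 - t) = 120.
        Var[W] = n(n+1)(2n+1)/24 - sum(t^3-t)/48 = 3036/24 - 120/48 = 124.
        z = (W - E[W]) / sqrt(Var[W]) = (29 - 33) / 11.1355 = -0.3592.
        Two-sided p = 2*Phi(z) = 0.719438.
Step 6: alpha = 0.05. fail to reject H0.

W+ = 37, W- = 29, W = min = 29, p = 0.719438, fail to reject H0.


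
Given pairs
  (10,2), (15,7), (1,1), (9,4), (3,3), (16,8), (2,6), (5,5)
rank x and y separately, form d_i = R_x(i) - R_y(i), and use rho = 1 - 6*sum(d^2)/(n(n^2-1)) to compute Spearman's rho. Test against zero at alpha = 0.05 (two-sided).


Step 1: Rank x and y separately (midranks; no ties here).
rank(x): 10->6, 15->7, 1->1, 9->5, 3->3, 16->8, 2->2, 5->4
rank(y): 2->2, 7->7, 1->1, 4->4, 3->3, 8->8, 6->6, 5->5
Step 2: d_i = R_x(i) - R_y(i); compute d_i^2.
  (6-2)^2=16, (7-7)^2=0, (1-1)^2=0, (5-4)^2=1, (3-3)^2=0, (8-8)^2=0, (2-6)^2=16, (4-5)^2=1
sum(d^2) = 34.
Step 3: rho = 1 - 6*34 / (8*(8^2 - 1)) = 1 - 204/504 = 0.595238.
Step 4: Under H0, t = rho * sqrt((n-2)/(1-rho^2)) = 1.8145 ~ t(6).
Step 5: Two-sided p-value from the t-distribution with 6 df = 0.119530.
Step 6: alpha = 0.05. fail to reject H0.

rho = 0.5952, p = 0.119530, fail to reject H0 at alpha = 0.05.


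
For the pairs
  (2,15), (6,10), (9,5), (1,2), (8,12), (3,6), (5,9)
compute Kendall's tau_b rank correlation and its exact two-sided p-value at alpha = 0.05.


Step 1: Enumerate the 21 unordered pairs (i,j) with i<j and classify each by sign(x_j-x_i) * sign(y_j-y_i).
  (1,2):dx=+4,dy=-5->D; (1,3):dx=+7,dy=-10->D; (1,4):dx=-1,dy=-13->C; (1,5):dx=+6,dy=-3->D
  (1,6):dx=+1,dy=-9->D; (1,7):dx=+3,dy=-6->D; (2,3):dx=+3,dy=-5->D; (2,4):dx=-5,dy=-8->C
  (2,5):dx=+2,dy=+2->C; (2,6):dx=-3,dy=-4->C; (2,7):dx=-1,dy=-1->C; (3,4):dx=-8,dy=-3->C
  (3,5):dx=-1,dy=+7->D; (3,6):dx=-6,dy=+1->D; (3,7):dx=-4,dy=+4->D; (4,5):dx=+7,dy=+10->C
  (4,6):dx=+2,dy=+4->C; (4,7):dx=+4,dy=+7->C; (5,6):dx=-5,dy=-6->C; (5,7):dx=-3,dy=-3->C
  (6,7):dx=+2,dy=+3->C
Step 2: C = 12, D = 9, total pairs = 21.
Step 3: tau = (C - D)/(n(n-1)/2) = (12 - 9)/21 = 0.142857.
Step 4: Exact two-sided p-value (enumerate n! = 5040 permutations of y under H0): p = 0.772619.
Step 5: alpha = 0.05. fail to reject H0.

tau_b = 0.1429 (C=12, D=9), p = 0.772619, fail to reject H0.


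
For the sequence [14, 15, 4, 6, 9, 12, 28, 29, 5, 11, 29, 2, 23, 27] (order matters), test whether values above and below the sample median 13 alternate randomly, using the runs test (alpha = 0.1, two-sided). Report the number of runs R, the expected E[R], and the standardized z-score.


Step 1: Compute median = 13; label A = above, B = below.
Labels in order: AABBBBAABBABAA  (n_A = 7, n_B = 7)
Step 2: Count runs R = 7.
Step 3: Under H0 (random ordering), E[R] = 2*n_A*n_B/(n_A+n_B) + 1 = 2*7*7/14 + 1 = 8.0000.
        Var[R] = 2*n_A*n_B*(2*n_A*n_B - n_A - n_B) / ((n_A+n_B)^2 * (n_A+n_B-1)) = 8232/2548 = 3.2308.
        SD[R] = 1.7974.
Step 4: Continuity-corrected z = (R + 0.5 - E[R]) / SD[R] = (7 + 0.5 - 8.0000) / 1.7974 = -0.2782.
Step 5: Two-sided p-value via normal approximation = 2*(1 - Phi(|z|)) = 0.780879.
Step 6: alpha = 0.1. fail to reject H0.

R = 7, z = -0.2782, p = 0.780879, fail to reject H0.


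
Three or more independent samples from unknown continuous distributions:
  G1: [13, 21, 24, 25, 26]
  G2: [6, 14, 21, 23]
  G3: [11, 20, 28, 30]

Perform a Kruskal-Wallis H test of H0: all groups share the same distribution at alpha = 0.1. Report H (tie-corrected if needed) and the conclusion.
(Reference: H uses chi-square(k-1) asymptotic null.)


Step 1: Combine all N = 13 observations and assign midranks.
sorted (value, group, rank): (6,G2,1), (11,G3,2), (13,G1,3), (14,G2,4), (20,G3,5), (21,G1,6.5), (21,G2,6.5), (23,G2,8), (24,G1,9), (25,G1,10), (26,G1,11), (28,G3,12), (30,G3,13)
Step 2: Sum ranks within each group.
R_1 = 39.5 (n_1 = 5)
R_2 = 19.5 (n_2 = 4)
R_3 = 32 (n_3 = 4)
Step 3: H = 12/(N(N+1)) * sum(R_i^2/n_i) - 3(N+1)
     = 12/(13*14) * (39.5^2/5 + 19.5^2/4 + 32^2/4) - 3*14
     = 0.065934 * 663.112 - 42
     = 1.721703.
Step 4: Ties present; correction factor C = 1 - 6/(13^3 - 13) = 0.997253. Corrected H = 1.721703 / 0.997253 = 1.726446.
Step 5: Under H0, H ~ chi^2(2); p-value = 0.421800.
Step 6: alpha = 0.1. fail to reject H0.

H = 1.7264, df = 2, p = 0.421800, fail to reject H0.


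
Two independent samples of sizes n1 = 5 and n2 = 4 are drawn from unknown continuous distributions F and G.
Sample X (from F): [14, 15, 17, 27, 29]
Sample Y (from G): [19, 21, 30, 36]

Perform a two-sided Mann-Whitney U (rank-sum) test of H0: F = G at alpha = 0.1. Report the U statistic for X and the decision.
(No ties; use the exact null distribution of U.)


Step 1: Combine and sort all 9 observations; assign midranks.
sorted (value, group): (14,X), (15,X), (17,X), (19,Y), (21,Y), (27,X), (29,X), (30,Y), (36,Y)
ranks: 14->1, 15->2, 17->3, 19->4, 21->5, 27->6, 29->7, 30->8, 36->9
Step 2: Rank sum for X: R1 = 1 + 2 + 3 + 6 + 7 = 19.
Step 3: U_X = R1 - n1(n1+1)/2 = 19 - 5*6/2 = 19 - 15 = 4.
       U_Y = n1*n2 - U_X = 20 - 4 = 16.
Step 4: No ties, so the exact null distribution of U (based on enumerating the C(9,5) = 126 equally likely rank assignments) gives the two-sided p-value.
Step 5: p-value = 0.190476; compare to alpha = 0.1. fail to reject H0.

U_X = 4, p = 0.190476, fail to reject H0 at alpha = 0.1.


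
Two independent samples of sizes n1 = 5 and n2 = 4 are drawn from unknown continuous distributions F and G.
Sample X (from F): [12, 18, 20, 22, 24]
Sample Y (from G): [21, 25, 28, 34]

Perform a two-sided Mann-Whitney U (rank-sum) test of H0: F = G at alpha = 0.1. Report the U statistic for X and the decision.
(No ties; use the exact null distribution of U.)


Step 1: Combine and sort all 9 observations; assign midranks.
sorted (value, group): (12,X), (18,X), (20,X), (21,Y), (22,X), (24,X), (25,Y), (28,Y), (34,Y)
ranks: 12->1, 18->2, 20->3, 21->4, 22->5, 24->6, 25->7, 28->8, 34->9
Step 2: Rank sum for X: R1 = 1 + 2 + 3 + 5 + 6 = 17.
Step 3: U_X = R1 - n1(n1+1)/2 = 17 - 5*6/2 = 17 - 15 = 2.
       U_Y = n1*n2 - U_X = 20 - 2 = 18.
Step 4: No ties, so the exact null distribution of U (based on enumerating the C(9,5) = 126 equally likely rank assignments) gives the two-sided p-value.
Step 5: p-value = 0.063492; compare to alpha = 0.1. reject H0.

U_X = 2, p = 0.063492, reject H0 at alpha = 0.1.


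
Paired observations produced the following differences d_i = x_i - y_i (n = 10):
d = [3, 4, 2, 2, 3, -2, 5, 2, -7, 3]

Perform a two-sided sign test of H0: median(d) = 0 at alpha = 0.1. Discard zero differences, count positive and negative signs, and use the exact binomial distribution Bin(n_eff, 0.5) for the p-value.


Step 1: Discard zero differences. Original n = 10; n_eff = number of nonzero differences = 10.
Nonzero differences (with sign): +3, +4, +2, +2, +3, -2, +5, +2, -7, +3
Step 2: Count signs: positive = 8, negative = 2.
Step 3: Under H0: P(positive) = 0.5, so the number of positives S ~ Bin(10, 0.5).
Step 4: Two-sided exact p-value = sum of Bin(10,0.5) probabilities at or below the observed probability = 0.109375.
Step 5: alpha = 0.1. fail to reject H0.

n_eff = 10, pos = 8, neg = 2, p = 0.109375, fail to reject H0.


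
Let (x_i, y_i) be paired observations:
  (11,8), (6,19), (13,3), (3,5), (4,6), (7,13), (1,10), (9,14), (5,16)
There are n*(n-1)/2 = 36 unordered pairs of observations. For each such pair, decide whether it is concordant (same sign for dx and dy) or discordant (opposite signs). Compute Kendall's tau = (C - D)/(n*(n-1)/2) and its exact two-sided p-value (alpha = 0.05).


Step 1: Enumerate the 36 unordered pairs (i,j) with i<j and classify each by sign(x_j-x_i) * sign(y_j-y_i).
  (1,2):dx=-5,dy=+11->D; (1,3):dx=+2,dy=-5->D; (1,4):dx=-8,dy=-3->C; (1,5):dx=-7,dy=-2->C
  (1,6):dx=-4,dy=+5->D; (1,7):dx=-10,dy=+2->D; (1,8):dx=-2,dy=+6->D; (1,9):dx=-6,dy=+8->D
  (2,3):dx=+7,dy=-16->D; (2,4):dx=-3,dy=-14->C; (2,5):dx=-2,dy=-13->C; (2,6):dx=+1,dy=-6->D
  (2,7):dx=-5,dy=-9->C; (2,8):dx=+3,dy=-5->D; (2,9):dx=-1,dy=-3->C; (3,4):dx=-10,dy=+2->D
  (3,5):dx=-9,dy=+3->D; (3,6):dx=-6,dy=+10->D; (3,7):dx=-12,dy=+7->D; (3,8):dx=-4,dy=+11->D
  (3,9):dx=-8,dy=+13->D; (4,5):dx=+1,dy=+1->C; (4,6):dx=+4,dy=+8->C; (4,7):dx=-2,dy=+5->D
  (4,8):dx=+6,dy=+9->C; (4,9):dx=+2,dy=+11->C; (5,6):dx=+3,dy=+7->C; (5,7):dx=-3,dy=+4->D
  (5,8):dx=+5,dy=+8->C; (5,9):dx=+1,dy=+10->C; (6,7):dx=-6,dy=-3->C; (6,8):dx=+2,dy=+1->C
  (6,9):dx=-2,dy=+3->D; (7,8):dx=+8,dy=+4->C; (7,9):dx=+4,dy=+6->C; (8,9):dx=-4,dy=+2->D
Step 2: C = 17, D = 19, total pairs = 36.
Step 3: tau = (C - D)/(n(n-1)/2) = (17 - 19)/36 = -0.055556.
Step 4: Exact two-sided p-value (enumerate n! = 362880 permutations of y under H0): p = 0.919455.
Step 5: alpha = 0.05. fail to reject H0.

tau_b = -0.0556 (C=17, D=19), p = 0.919455, fail to reject H0.


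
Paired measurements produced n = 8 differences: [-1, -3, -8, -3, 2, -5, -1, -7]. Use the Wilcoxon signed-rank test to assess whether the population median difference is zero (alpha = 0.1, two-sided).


Step 1: Drop any zero differences (none here) and take |d_i|.
|d| = [1, 3, 8, 3, 2, 5, 1, 7]
Step 2: Midrank |d_i| (ties get averaged ranks).
ranks: |1|->1.5, |3|->4.5, |8|->8, |3|->4.5, |2|->3, |5|->6, |1|->1.5, |7|->7
Step 3: Attach original signs; sum ranks with positive sign and with negative sign.
W+ = 3 = 3
W- = 1.5 + 4.5 + 8 + 4.5 + 6 + 1.5 + 7 = 33
(Check: W+ + W- = 36 should equal n(n+1)/2 = 36.)
Step 4: Test statistic W = min(W+, W-) = 3.
Step 5: Ties in |d|, so use the tie-corrected normal approximation.
        E[W] = n(n+1)/4 = 8*9/4 = 18.
        Tie groups: |d|=1 (t=2), |d|=3 (t=2); sum(t^3 - t) = 12.
        Var[W] = n(n+1)(2n+1)/24 - sum(t^3-t)/48 = 1224/24 - 12/48 = 50.75.
        z = (W - E[W]) / sqrt(Var[W]) = (3 - 18) / 7.1239 = -2.1056.
        Two-sided p = 2*Phi(z) = 0.035240.
Step 6: alpha = 0.1. reject H0.

W+ = 3, W- = 33, W = min = 3, p = 0.035240, reject H0.


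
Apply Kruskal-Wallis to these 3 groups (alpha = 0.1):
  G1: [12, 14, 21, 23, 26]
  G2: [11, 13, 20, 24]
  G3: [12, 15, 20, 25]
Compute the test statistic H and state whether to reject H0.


Step 1: Combine all N = 13 observations and assign midranks.
sorted (value, group, rank): (11,G2,1), (12,G1,2.5), (12,G3,2.5), (13,G2,4), (14,G1,5), (15,G3,6), (20,G2,7.5), (20,G3,7.5), (21,G1,9), (23,G1,10), (24,G2,11), (25,G3,12), (26,G1,13)
Step 2: Sum ranks within each group.
R_1 = 39.5 (n_1 = 5)
R_2 = 23.5 (n_2 = 4)
R_3 = 28 (n_3 = 4)
Step 3: H = 12/(N(N+1)) * sum(R_i^2/n_i) - 3(N+1)
     = 12/(13*14) * (39.5^2/5 + 23.5^2/4 + 28^2/4) - 3*14
     = 0.065934 * 646.112 - 42
     = 0.600824.
Step 4: Ties present; correction factor C = 1 - 12/(13^3 - 13) = 0.994505. Corrected H = 0.600824 / 0.994505 = 0.604144.
Step 5: Under H0, H ~ chi^2(2); p-value = 0.739285.
Step 6: alpha = 0.1. fail to reject H0.

H = 0.6041, df = 2, p = 0.739285, fail to reject H0.


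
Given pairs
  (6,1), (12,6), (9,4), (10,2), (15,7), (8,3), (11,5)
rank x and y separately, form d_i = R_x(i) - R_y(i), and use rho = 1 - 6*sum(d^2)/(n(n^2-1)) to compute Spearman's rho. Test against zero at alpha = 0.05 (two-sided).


Step 1: Rank x and y separately (midranks; no ties here).
rank(x): 6->1, 12->6, 9->3, 10->4, 15->7, 8->2, 11->5
rank(y): 1->1, 6->6, 4->4, 2->2, 7->7, 3->3, 5->5
Step 2: d_i = R_x(i) - R_y(i); compute d_i^2.
  (1-1)^2=0, (6-6)^2=0, (3-4)^2=1, (4-2)^2=4, (7-7)^2=0, (2-3)^2=1, (5-5)^2=0
sum(d^2) = 6.
Step 3: rho = 1 - 6*6 / (7*(7^2 - 1)) = 1 - 36/336 = 0.892857.
Step 4: Under H0, t = rho * sqrt((n-2)/(1-rho^2)) = 4.4333 ~ t(5).
Step 5: Two-sided p-value from the t-distribution with 5 df = 0.006807.
Step 6: alpha = 0.05. reject H0.

rho = 0.8929, p = 0.006807, reject H0 at alpha = 0.05.


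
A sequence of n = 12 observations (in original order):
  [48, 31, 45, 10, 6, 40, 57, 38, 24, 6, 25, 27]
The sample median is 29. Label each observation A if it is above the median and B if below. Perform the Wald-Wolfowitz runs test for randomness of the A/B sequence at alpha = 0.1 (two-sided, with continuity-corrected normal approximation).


Step 1: Compute median = 29; label A = above, B = below.
Labels in order: AAABBAAABBBB  (n_A = 6, n_B = 6)
Step 2: Count runs R = 4.
Step 3: Under H0 (random ordering), E[R] = 2*n_A*n_B/(n_A+n_B) + 1 = 2*6*6/12 + 1 = 7.0000.
        Var[R] = 2*n_A*n_B*(2*n_A*n_B - n_A - n_B) / ((n_A+n_B)^2 * (n_A+n_B-1)) = 4320/1584 = 2.7273.
        SD[R] = 1.6514.
Step 4: Continuity-corrected z = (R + 0.5 - E[R]) / SD[R] = (4 + 0.5 - 7.0000) / 1.6514 = -1.5138.
Step 5: Two-sided p-value via normal approximation = 2*(1 - Phi(|z|)) = 0.130070.
Step 6: alpha = 0.1. fail to reject H0.

R = 4, z = -1.5138, p = 0.130070, fail to reject H0.


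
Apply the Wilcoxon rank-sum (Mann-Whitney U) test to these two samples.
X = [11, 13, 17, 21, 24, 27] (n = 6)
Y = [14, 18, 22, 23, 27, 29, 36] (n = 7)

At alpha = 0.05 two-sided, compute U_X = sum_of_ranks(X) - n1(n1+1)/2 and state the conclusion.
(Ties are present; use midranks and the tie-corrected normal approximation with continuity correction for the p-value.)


Step 1: Combine and sort all 13 observations; assign midranks.
sorted (value, group): (11,X), (13,X), (14,Y), (17,X), (18,Y), (21,X), (22,Y), (23,Y), (24,X), (27,X), (27,Y), (29,Y), (36,Y)
ranks: 11->1, 13->2, 14->3, 17->4, 18->5, 21->6, 22->7, 23->8, 24->9, 27->10.5, 27->10.5, 29->12, 36->13
Step 2: Rank sum for X: R1 = 1 + 2 + 4 + 6 + 9 + 10.5 = 32.5.
Step 3: U_X = R1 - n1(n1+1)/2 = 32.5 - 6*7/2 = 32.5 - 21 = 11.5.
       U_Y = n1*n2 - U_X = 42 - 11.5 = 30.5.
Step 4: Ties are present, so use the tie-corrected normal approximation (with continuity correction) for the p-value.
Step 5: p-value = 0.197926; compare to alpha = 0.05. fail to reject H0.

U_X = 11.5, p = 0.197926, fail to reject H0 at alpha = 0.05.


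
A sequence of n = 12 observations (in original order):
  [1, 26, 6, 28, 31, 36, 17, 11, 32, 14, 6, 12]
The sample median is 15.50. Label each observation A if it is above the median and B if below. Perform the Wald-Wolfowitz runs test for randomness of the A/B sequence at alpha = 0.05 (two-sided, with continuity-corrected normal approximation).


Step 1: Compute median = 15.50; label A = above, B = below.
Labels in order: BABAAAABABBB  (n_A = 6, n_B = 6)
Step 2: Count runs R = 7.
Step 3: Under H0 (random ordering), E[R] = 2*n_A*n_B/(n_A+n_B) + 1 = 2*6*6/12 + 1 = 7.0000.
        Var[R] = 2*n_A*n_B*(2*n_A*n_B - n_A - n_B) / ((n_A+n_B)^2 * (n_A+n_B-1)) = 4320/1584 = 2.7273.
        SD[R] = 1.6514.
Step 4: R = E[R], so z = 0 with no continuity correction.
Step 5: Two-sided p-value via normal approximation = 2*(1 - Phi(|z|)) = 1.000000.
Step 6: alpha = 0.05. fail to reject H0.

R = 7, z = 0.0000, p = 1.000000, fail to reject H0.


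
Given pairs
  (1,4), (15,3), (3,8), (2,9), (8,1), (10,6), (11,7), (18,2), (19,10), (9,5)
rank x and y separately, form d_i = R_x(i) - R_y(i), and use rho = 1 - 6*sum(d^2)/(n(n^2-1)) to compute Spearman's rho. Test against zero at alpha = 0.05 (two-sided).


Step 1: Rank x and y separately (midranks; no ties here).
rank(x): 1->1, 15->8, 3->3, 2->2, 8->4, 10->6, 11->7, 18->9, 19->10, 9->5
rank(y): 4->4, 3->3, 8->8, 9->9, 1->1, 6->6, 7->7, 2->2, 10->10, 5->5
Step 2: d_i = R_x(i) - R_y(i); compute d_i^2.
  (1-4)^2=9, (8-3)^2=25, (3-8)^2=25, (2-9)^2=49, (4-1)^2=9, (6-6)^2=0, (7-7)^2=0, (9-2)^2=49, (10-10)^2=0, (5-5)^2=0
sum(d^2) = 166.
Step 3: rho = 1 - 6*166 / (10*(10^2 - 1)) = 1 - 996/990 = -0.006061.
Step 4: Under H0, t = rho * sqrt((n-2)/(1-rho^2)) = -0.0171 ~ t(8).
Step 5: Two-sided p-value from the t-distribution with 8 df = 0.986743.
Step 6: alpha = 0.05. fail to reject H0.

rho = -0.0061, p = 0.986743, fail to reject H0 at alpha = 0.05.


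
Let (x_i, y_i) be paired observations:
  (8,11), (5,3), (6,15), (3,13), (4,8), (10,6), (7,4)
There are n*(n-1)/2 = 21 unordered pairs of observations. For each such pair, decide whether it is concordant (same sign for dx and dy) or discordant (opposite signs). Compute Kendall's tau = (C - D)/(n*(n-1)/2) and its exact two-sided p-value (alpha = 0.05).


Step 1: Enumerate the 21 unordered pairs (i,j) with i<j and classify each by sign(x_j-x_i) * sign(y_j-y_i).
  (1,2):dx=-3,dy=-8->C; (1,3):dx=-2,dy=+4->D; (1,4):dx=-5,dy=+2->D; (1,5):dx=-4,dy=-3->C
  (1,6):dx=+2,dy=-5->D; (1,7):dx=-1,dy=-7->C; (2,3):dx=+1,dy=+12->C; (2,4):dx=-2,dy=+10->D
  (2,5):dx=-1,dy=+5->D; (2,6):dx=+5,dy=+3->C; (2,7):dx=+2,dy=+1->C; (3,4):dx=-3,dy=-2->C
  (3,5):dx=-2,dy=-7->C; (3,6):dx=+4,dy=-9->D; (3,7):dx=+1,dy=-11->D; (4,5):dx=+1,dy=-5->D
  (4,6):dx=+7,dy=-7->D; (4,7):dx=+4,dy=-9->D; (5,6):dx=+6,dy=-2->D; (5,7):dx=+3,dy=-4->D
  (6,7):dx=-3,dy=-2->C
Step 2: C = 9, D = 12, total pairs = 21.
Step 3: tau = (C - D)/(n(n-1)/2) = (9 - 12)/21 = -0.142857.
Step 4: Exact two-sided p-value (enumerate n! = 5040 permutations of y under H0): p = 0.772619.
Step 5: alpha = 0.05. fail to reject H0.

tau_b = -0.1429 (C=9, D=12), p = 0.772619, fail to reject H0.


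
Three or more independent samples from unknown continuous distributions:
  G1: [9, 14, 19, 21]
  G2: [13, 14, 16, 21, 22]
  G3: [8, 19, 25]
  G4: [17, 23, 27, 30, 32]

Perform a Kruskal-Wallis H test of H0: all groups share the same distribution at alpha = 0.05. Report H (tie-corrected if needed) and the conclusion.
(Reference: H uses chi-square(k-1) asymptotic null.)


Step 1: Combine all N = 17 observations and assign midranks.
sorted (value, group, rank): (8,G3,1), (9,G1,2), (13,G2,3), (14,G1,4.5), (14,G2,4.5), (16,G2,6), (17,G4,7), (19,G1,8.5), (19,G3,8.5), (21,G1,10.5), (21,G2,10.5), (22,G2,12), (23,G4,13), (25,G3,14), (27,G4,15), (30,G4,16), (32,G4,17)
Step 2: Sum ranks within each group.
R_1 = 25.5 (n_1 = 4)
R_2 = 36 (n_2 = 5)
R_3 = 23.5 (n_3 = 3)
R_4 = 68 (n_4 = 5)
Step 3: H = 12/(N(N+1)) * sum(R_i^2/n_i) - 3(N+1)
     = 12/(17*18) * (25.5^2/4 + 36^2/5 + 23.5^2/3 + 68^2/5) - 3*18
     = 0.039216 * 1530.65 - 54
     = 6.025327.
Step 4: Ties present; correction factor C = 1 - 18/(17^3 - 17) = 0.996324. Corrected H = 6.025327 / 0.996324 = 6.047560.
Step 5: Under H0, H ~ chi^2(3); p-value = 0.109319.
Step 6: alpha = 0.05. fail to reject H0.

H = 6.0476, df = 3, p = 0.109319, fail to reject H0.


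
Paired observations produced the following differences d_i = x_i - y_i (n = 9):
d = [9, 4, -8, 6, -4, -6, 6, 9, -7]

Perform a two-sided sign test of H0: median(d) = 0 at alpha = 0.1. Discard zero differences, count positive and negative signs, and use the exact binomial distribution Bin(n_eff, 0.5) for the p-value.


Step 1: Discard zero differences. Original n = 9; n_eff = number of nonzero differences = 9.
Nonzero differences (with sign): +9, +4, -8, +6, -4, -6, +6, +9, -7
Step 2: Count signs: positive = 5, negative = 4.
Step 3: Under H0: P(positive) = 0.5, so the number of positives S ~ Bin(9, 0.5).
Step 4: Two-sided exact p-value = sum of Bin(9,0.5) probabilities at or below the observed probability = 1.000000.
Step 5: alpha = 0.1. fail to reject H0.

n_eff = 9, pos = 5, neg = 4, p = 1.000000, fail to reject H0.


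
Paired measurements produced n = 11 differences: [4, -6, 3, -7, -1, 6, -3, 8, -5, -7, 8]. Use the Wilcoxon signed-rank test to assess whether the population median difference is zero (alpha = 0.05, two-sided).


Step 1: Drop any zero differences (none here) and take |d_i|.
|d| = [4, 6, 3, 7, 1, 6, 3, 8, 5, 7, 8]
Step 2: Midrank |d_i| (ties get averaged ranks).
ranks: |4|->4, |6|->6.5, |3|->2.5, |7|->8.5, |1|->1, |6|->6.5, |3|->2.5, |8|->10.5, |5|->5, |7|->8.5, |8|->10.5
Step 3: Attach original signs; sum ranks with positive sign and with negative sign.
W+ = 4 + 2.5 + 6.5 + 10.5 + 10.5 = 34
W- = 6.5 + 8.5 + 1 + 2.5 + 5 + 8.5 = 32
(Check: W+ + W- = 66 should equal n(n+1)/2 = 66.)
Step 4: Test statistic W = min(W+, W-) = 32.
Step 5: Ties in |d|, so use the tie-corrected normal approximation.
        E[W] = n(n+1)/4 = 11*12/4 = 33.
        Tie groups: |d|=3 (t=2), |d|=6 (t=2), |d|=7 (t=2), |d|=8 (t=2); sum(t^3 - t) = 24.
        Var[W] = n(n+1)(2n+1)/24 - sum(t^3-t)/48 = 3036/24 - 24/48 = 126.
        z = (W - E[W]) / sqrt(Var[W]) = (32 - 33) / 11.2250 = -0.0891.
        Two-sided p = 2*Phi(z) = 0.929013.
Step 6: alpha = 0.05. fail to reject H0.

W+ = 34, W- = 32, W = min = 32, p = 0.929013, fail to reject H0.


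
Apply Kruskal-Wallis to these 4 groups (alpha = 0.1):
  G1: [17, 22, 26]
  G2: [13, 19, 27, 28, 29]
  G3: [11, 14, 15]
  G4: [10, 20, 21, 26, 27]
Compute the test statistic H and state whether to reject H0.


Step 1: Combine all N = 16 observations and assign midranks.
sorted (value, group, rank): (10,G4,1), (11,G3,2), (13,G2,3), (14,G3,4), (15,G3,5), (17,G1,6), (19,G2,7), (20,G4,8), (21,G4,9), (22,G1,10), (26,G1,11.5), (26,G4,11.5), (27,G2,13.5), (27,G4,13.5), (28,G2,15), (29,G2,16)
Step 2: Sum ranks within each group.
R_1 = 27.5 (n_1 = 3)
R_2 = 54.5 (n_2 = 5)
R_3 = 11 (n_3 = 3)
R_4 = 43 (n_4 = 5)
Step 3: H = 12/(N(N+1)) * sum(R_i^2/n_i) - 3(N+1)
     = 12/(16*17) * (27.5^2/3 + 54.5^2/5 + 11^2/3 + 43^2/5) - 3*17
     = 0.044118 * 1256.27 - 51
     = 4.423529.
Step 4: Ties present; correction factor C = 1 - 12/(16^3 - 16) = 0.997059. Corrected H = 4.423529 / 0.997059 = 4.436578.
Step 5: Under H0, H ~ chi^2(3); p-value = 0.218018.
Step 6: alpha = 0.1. fail to reject H0.

H = 4.4366, df = 3, p = 0.218018, fail to reject H0.


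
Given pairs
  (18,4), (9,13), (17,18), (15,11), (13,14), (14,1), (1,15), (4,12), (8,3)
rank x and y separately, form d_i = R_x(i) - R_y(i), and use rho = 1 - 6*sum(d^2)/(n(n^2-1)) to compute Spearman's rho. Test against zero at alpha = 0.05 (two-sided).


Step 1: Rank x and y separately (midranks; no ties here).
rank(x): 18->9, 9->4, 17->8, 15->7, 13->5, 14->6, 1->1, 4->2, 8->3
rank(y): 4->3, 13->6, 18->9, 11->4, 14->7, 1->1, 15->8, 12->5, 3->2
Step 2: d_i = R_x(i) - R_y(i); compute d_i^2.
  (9-3)^2=36, (4-6)^2=4, (8-9)^2=1, (7-4)^2=9, (5-7)^2=4, (6-1)^2=25, (1-8)^2=49, (2-5)^2=9, (3-2)^2=1
sum(d^2) = 138.
Step 3: rho = 1 - 6*138 / (9*(9^2 - 1)) = 1 - 828/720 = -0.150000.
Step 4: Under H0, t = rho * sqrt((n-2)/(1-rho^2)) = -0.4014 ~ t(7).
Step 5: Two-sided p-value from the t-distribution with 7 df = 0.700094.
Step 6: alpha = 0.05. fail to reject H0.

rho = -0.1500, p = 0.700094, fail to reject H0 at alpha = 0.05.


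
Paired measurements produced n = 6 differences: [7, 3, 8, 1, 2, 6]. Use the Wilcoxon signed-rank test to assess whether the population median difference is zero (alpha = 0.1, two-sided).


Step 1: Drop any zero differences (none here) and take |d_i|.
|d| = [7, 3, 8, 1, 2, 6]
Step 2: Midrank |d_i| (ties get averaged ranks).
ranks: |7|->5, |3|->3, |8|->6, |1|->1, |2|->2, |6|->4
Step 3: Attach original signs; sum ranks with positive sign and with negative sign.
W+ = 5 + 3 + 6 + 1 + 2 + 4 = 21
W- = 0 = 0
(Check: W+ + W- = 21 should equal n(n+1)/2 = 21.)
Step 4: Test statistic W = min(W+, W-) = 0.
Step 5: No ties, so the exact null distribution over the 2^6 = 64 sign assignments gives the two-sided p-value = 0.031250.
Step 6: alpha = 0.1. reject H0.

W+ = 21, W- = 0, W = min = 0, p = 0.031250, reject H0.


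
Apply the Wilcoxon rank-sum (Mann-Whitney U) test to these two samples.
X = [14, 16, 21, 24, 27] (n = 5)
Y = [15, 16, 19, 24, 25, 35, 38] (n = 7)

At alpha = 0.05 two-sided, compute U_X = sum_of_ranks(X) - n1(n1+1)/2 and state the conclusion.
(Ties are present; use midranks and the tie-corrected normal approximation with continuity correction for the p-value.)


Step 1: Combine and sort all 12 observations; assign midranks.
sorted (value, group): (14,X), (15,Y), (16,X), (16,Y), (19,Y), (21,X), (24,X), (24,Y), (25,Y), (27,X), (35,Y), (38,Y)
ranks: 14->1, 15->2, 16->3.5, 16->3.5, 19->5, 21->6, 24->7.5, 24->7.5, 25->9, 27->10, 35->11, 38->12
Step 2: Rank sum for X: R1 = 1 + 3.5 + 6 + 7.5 + 10 = 28.
Step 3: U_X = R1 - n1(n1+1)/2 = 28 - 5*6/2 = 28 - 15 = 13.
       U_Y = n1*n2 - U_X = 35 - 13 = 22.
Step 4: Ties are present, so use the tie-corrected normal approximation (with continuity correction) for the p-value.
Step 5: p-value = 0.514478; compare to alpha = 0.05. fail to reject H0.

U_X = 13, p = 0.514478, fail to reject H0 at alpha = 0.05.
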